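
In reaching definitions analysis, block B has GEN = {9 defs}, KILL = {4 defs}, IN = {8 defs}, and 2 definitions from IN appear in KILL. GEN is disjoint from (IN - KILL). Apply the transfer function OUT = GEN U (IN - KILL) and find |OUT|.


IN - KILL: 8 - 2 = 6 surviving definitions
OUT = GEN + surviving = 9 + 6 = 15

15


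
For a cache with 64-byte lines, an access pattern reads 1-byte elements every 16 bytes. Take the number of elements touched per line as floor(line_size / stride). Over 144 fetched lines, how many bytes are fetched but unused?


Elements per line = floor(64 / 16) = 4
Bytes used per line = 4 * 1 = 4
Wasted per line = 64 - 4 = 60
Total wasted = 60 * 144 = 8640

8640


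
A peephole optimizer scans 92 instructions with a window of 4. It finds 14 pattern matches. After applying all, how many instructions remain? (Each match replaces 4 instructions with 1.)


Each match removes 3 instructions.
Total removed = 14 * 3 = 42
Remaining = 92 - 42 = 50

50


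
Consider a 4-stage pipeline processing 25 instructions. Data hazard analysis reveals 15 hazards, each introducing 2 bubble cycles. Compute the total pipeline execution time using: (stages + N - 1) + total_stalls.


Base cycles = 4 + 25 - 1 = 28
Total stalls = 15 * 2 = 30
Total = 28 + 30 = 58

58


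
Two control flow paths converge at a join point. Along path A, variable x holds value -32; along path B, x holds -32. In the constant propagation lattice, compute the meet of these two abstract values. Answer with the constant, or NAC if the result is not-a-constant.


Meet operation: if both paths give the same constant, result is that constant; if they differ, result is NAC (not-a-constant).
Path A: -32, Path B: -32 -> equal
Result: constant -> -32

-32


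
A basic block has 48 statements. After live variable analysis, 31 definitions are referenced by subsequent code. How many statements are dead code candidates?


Dead code = total statements - live definitions
= 48 - 31 = 17

17


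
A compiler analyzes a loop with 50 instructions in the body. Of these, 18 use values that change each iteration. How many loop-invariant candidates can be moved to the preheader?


Invariant candidates = total - loop-dependent
= 50 - 18 = 32

32


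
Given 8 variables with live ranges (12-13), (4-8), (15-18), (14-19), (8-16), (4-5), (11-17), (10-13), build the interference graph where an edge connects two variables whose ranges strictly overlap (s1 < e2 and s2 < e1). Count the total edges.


Check all pairs for overlapping intervals.
Two intervals (s1,e1) and (s2,e2) overlap if s1 < e2 and s2 < e1.
v0 (12-13) vs v1..v7: overlaps v4, v6, v7 -> 3
v1 (4-8) vs v2..v7: overlaps v5 -> 1
v2 (15-18) vs v3..v7: overlaps v3, v4, v6 -> 3
v3 (14-19) vs v4..v7: overlaps v4, v6 -> 2
v4 (8-16) vs v5..v7: overlaps v6, v7 -> 2
v5 (4-5) vs v6..v7: overlaps none -> 0
v6 (11-17) vs v7: overlaps v7 -> 1
Total overlapping pairs = 3 + 1 + 3 + 2 + 2 + 0 + 1 = 12

12


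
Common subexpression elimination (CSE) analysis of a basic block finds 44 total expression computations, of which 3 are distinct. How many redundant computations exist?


CSE count = total expressions - unique expressions
= 44 - 3 = 41

41


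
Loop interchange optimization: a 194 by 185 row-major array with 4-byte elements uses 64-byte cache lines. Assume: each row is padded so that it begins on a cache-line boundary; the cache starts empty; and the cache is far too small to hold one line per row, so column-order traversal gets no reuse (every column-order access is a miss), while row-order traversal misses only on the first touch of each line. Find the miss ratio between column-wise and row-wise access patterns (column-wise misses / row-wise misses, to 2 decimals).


Each row occupies 185 * 4 = 740 bytes and starts on a line boundary, so it spans ceil(740 / 64) = 12 cache lines.
Row-major traversal misses (one per line touched): 194 * ceil(185 * 4 / 64) = 2328
Column-major traversal misses (no reuse, every access misses): 194 * 185 = 35890
Ratio = 35890 / 2328 = 15.42

15.42


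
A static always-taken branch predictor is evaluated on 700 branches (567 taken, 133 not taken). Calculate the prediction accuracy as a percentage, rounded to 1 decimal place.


Predictor: always-taken
Correct predictions = 567
Accuracy = 567 / 700 * 100 = 81.0%

81.0


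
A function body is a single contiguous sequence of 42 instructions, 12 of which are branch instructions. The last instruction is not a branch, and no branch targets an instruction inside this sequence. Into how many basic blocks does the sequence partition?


With no in-sequence branch targets, the leaders are the first instruction plus the instruction after each branch.
Number of basic blocks = branches + 1
= 12 + 1 = 13

13


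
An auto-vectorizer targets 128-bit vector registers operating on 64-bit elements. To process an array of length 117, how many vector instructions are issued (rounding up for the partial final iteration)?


Width = 128 / 64 = 2 elements per vector op
Iterations = ceil(117 / 2) = 59

59


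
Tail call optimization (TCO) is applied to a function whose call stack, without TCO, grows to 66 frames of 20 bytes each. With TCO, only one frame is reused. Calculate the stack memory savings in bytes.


Without TCO: 66 * 20 = 1320 bytes
With TCO: reuse 1 frame = 20 bytes
Savings = 1320 - 20 = 1300

1300


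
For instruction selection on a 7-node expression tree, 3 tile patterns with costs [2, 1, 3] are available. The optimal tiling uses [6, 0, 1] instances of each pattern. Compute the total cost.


Total cost = sum(count_i * cost_i)
= 6*2 + 0*1 + 1*3
= 15

15


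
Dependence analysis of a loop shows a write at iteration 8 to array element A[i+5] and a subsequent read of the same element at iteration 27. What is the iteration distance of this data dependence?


Distance = read iteration - write iteration
= 27 - 8 = 19

19


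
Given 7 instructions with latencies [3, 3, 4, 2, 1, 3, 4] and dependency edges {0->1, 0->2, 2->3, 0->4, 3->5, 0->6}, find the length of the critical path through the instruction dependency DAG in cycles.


Compute longest path through dependency graph: dist(Ik) = max over predecessors of dist + latency(Ik).
dist(I0) = latency 3 = 3
dist(I1) = dist(I0) + 3 = 3 + 3 = 6
dist(I2) = dist(I0) + 4 = 3 + 4 = 7
dist(I3) = dist(I2) + 2 = 7 + 2 = 9
dist(I4) = dist(I0) + 1 = 3 + 1 = 4
dist(I5) = dist(I3) + 3 = 9 + 3 = 12
dist(I6) = dist(I0) + 4 = 3 + 4 = 7
Critical path = max dist = 12

12


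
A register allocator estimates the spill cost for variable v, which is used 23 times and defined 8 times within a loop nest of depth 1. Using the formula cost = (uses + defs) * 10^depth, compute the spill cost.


uses + defs = 23 + 8 = 31
10^1 = 10
Spill cost = 31 * 10 = 310

310


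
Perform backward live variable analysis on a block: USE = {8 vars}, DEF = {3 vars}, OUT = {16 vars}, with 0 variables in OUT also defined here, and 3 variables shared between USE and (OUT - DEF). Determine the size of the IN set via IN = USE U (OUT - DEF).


OUT - DEF: 16 - 0 = 16
|IN| = |USE| + |OUT - DEF| - |USE ∩ (OUT - DEF)| = 8 + 16 - 3 = 21

21


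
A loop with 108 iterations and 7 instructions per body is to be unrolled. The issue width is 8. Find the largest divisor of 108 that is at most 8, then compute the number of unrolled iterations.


Largest divisor of 108 <= 8 is 6
New iterations = 108 / 6 = 18

18


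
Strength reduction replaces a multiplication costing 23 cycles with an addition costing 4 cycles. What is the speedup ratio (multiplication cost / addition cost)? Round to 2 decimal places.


Ratio = mult_cost / add_cost = 23 / 4 = 5.75

5.75


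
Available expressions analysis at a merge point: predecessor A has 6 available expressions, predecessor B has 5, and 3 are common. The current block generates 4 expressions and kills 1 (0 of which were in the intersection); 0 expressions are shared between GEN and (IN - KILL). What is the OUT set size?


IN = intersection of predecessors = 3
IN - KILL = 3 - 0 = 3
|OUT| = |GEN| + |IN - KILL| - |GEN ∩ (IN - KILL)| = 4 + 3 - 0 = 7

7


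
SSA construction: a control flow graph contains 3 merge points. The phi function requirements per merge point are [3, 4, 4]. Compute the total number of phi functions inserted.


Total phi functions = sum of phi functions at each join node
= 3 + 4 + 4 = 11

11


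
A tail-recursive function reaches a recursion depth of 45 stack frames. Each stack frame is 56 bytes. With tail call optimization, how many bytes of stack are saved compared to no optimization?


Without TCO: 45 * 56 = 2520 bytes
With TCO: reuse 1 frame = 56 bytes
Savings = 2520 - 56 = 2464

2464


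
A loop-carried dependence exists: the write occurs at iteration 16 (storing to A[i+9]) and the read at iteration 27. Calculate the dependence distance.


Distance = read iteration - write iteration
= 27 - 16 = 11

11


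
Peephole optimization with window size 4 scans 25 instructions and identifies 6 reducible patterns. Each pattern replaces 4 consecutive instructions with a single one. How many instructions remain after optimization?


Each match removes 3 instructions.
Total removed = 6 * 3 = 18
Remaining = 25 - 18 = 7

7


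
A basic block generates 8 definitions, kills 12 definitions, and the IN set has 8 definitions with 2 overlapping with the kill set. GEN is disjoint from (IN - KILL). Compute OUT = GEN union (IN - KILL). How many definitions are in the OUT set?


IN - KILL: 8 - 2 = 6 surviving definitions
OUT = GEN + surviving = 8 + 6 = 14

14


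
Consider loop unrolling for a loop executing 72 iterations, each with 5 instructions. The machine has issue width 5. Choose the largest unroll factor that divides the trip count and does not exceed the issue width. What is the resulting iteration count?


Largest divisor of 72 <= 5 is 4
New iterations = 72 / 4 = 18

18


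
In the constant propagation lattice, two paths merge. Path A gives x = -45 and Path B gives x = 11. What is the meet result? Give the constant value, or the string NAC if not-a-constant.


Meet operation: if both paths give the same constant, result is that constant; if they differ, result is NAC (not-a-constant).
Path A: -45, Path B: 11 -> differ
Result: not-a-constant -> NAC

NAC


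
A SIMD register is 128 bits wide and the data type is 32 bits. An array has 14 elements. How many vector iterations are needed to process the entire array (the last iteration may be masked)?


Width = 128 / 32 = 4 elements per vector op
Iterations = ceil(14 / 4) = 4

4


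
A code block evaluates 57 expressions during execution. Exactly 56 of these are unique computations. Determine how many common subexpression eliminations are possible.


CSE count = total expressions - unique expressions
= 57 - 56 = 1

1


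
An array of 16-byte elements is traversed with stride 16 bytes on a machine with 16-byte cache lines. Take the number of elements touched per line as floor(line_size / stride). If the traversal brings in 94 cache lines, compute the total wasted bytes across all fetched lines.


Elements per line = floor(16 / 16) = 1
Bytes used per line = 1 * 16 = 16
Wasted per line = 16 - 16 = 0
Total wasted = 0 * 94 = 0

0


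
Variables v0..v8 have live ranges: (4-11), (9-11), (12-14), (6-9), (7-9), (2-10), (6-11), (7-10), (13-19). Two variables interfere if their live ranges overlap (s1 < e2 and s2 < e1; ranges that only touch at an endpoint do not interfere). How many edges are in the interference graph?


Check all pairs for overlapping intervals.
Two intervals (s1,e1) and (s2,e2) overlap if s1 < e2 and s2 < e1.
v0 (4-11) vs v1..v8: overlaps v1, v3, v4, v5, v6, v7 -> 6
v1 (9-11) vs v2..v8: overlaps v5, v6, v7 -> 3
v2 (12-14) vs v3..v8: overlaps v8 -> 1
v3 (6-9) vs v4..v8: overlaps v4, v5, v6, v7 -> 4
v4 (7-9) vs v5..v8: overlaps v5, v6, v7 -> 3
v5 (2-10) vs v6..v8: overlaps v6, v7 -> 2
v6 (6-11) vs v7..v8: overlaps v7 -> 1
v7 (7-10) vs v8: overlaps none -> 0
Total overlapping pairs = 6 + 3 + 1 + 4 + 3 + 2 + 1 + 0 = 20

20


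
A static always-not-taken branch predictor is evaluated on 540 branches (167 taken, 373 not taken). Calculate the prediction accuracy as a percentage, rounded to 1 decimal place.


Predictor: always-not-taken
Correct predictions = 373
Accuracy = 373 / 540 * 100 = 69.1%

69.1


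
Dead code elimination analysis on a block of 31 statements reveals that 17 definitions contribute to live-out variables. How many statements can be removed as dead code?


Dead code = total statements - live definitions
= 31 - 17 = 14

14


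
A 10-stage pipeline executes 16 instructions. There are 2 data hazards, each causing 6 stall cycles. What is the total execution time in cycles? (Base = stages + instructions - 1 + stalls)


Base cycles = 10 + 16 - 1 = 25
Total stalls = 2 * 6 = 12
Total = 25 + 12 = 37

37


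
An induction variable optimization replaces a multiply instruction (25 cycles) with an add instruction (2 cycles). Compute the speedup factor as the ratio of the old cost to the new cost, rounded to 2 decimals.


Ratio = mult_cost / add_cost = 25 / 2 = 12.5

12.5


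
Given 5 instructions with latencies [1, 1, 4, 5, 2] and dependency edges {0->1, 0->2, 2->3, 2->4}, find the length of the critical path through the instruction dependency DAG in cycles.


Compute longest path through dependency graph: dist(Ik) = max over predecessors of dist + latency(Ik).
dist(I0) = latency 1 = 1
dist(I1) = dist(I0) + 1 = 1 + 1 = 2
dist(I2) = dist(I0) + 4 = 1 + 4 = 5
dist(I3) = dist(I2) + 5 = 5 + 5 = 10
dist(I4) = dist(I2) + 2 = 5 + 2 = 7
Critical path = max dist = 10

10


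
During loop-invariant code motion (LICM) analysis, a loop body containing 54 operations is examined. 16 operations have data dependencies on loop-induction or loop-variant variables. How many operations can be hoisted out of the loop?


Invariant candidates = total - loop-dependent
= 54 - 16 = 38

38


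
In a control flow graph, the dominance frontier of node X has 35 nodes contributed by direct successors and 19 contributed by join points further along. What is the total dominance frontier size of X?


DF(X) = direct successor contributions + join point contributions
= 35 + 19 = 54

54


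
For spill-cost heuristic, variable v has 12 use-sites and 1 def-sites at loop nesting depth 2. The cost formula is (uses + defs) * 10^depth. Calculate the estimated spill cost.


uses + defs = 12 + 1 = 13
10^2 = 100
Spill cost = 13 * 100 = 1300

1300


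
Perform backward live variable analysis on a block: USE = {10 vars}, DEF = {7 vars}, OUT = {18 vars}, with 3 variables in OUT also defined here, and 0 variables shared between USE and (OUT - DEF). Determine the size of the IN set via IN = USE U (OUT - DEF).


OUT - DEF: 18 - 3 = 15
|IN| = |USE| + |OUT - DEF| - |USE ∩ (OUT - DEF)| = 10 + 15 - 0 = 25

25


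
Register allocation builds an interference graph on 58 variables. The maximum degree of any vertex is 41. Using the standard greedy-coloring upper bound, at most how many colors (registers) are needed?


Greedy coloring never needs more than (max_degree + 1) colors: when coloring a vertex, at most max_degree neighbors are already colored.
Upper bound = 41 + 1 = 42

42


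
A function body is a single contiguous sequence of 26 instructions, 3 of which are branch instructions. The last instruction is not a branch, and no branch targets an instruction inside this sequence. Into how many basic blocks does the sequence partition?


With no in-sequence branch targets, the leaders are the first instruction plus the instruction after each branch.
Number of basic blocks = branches + 1
= 3 + 1 = 4

4


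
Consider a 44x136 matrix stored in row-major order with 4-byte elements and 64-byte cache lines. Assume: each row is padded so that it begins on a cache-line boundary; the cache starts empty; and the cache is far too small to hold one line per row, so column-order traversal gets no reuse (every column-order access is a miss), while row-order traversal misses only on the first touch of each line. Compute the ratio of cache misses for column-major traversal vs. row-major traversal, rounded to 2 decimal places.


Each row occupies 136 * 4 = 544 bytes and starts on a line boundary, so it spans ceil(544 / 64) = 9 cache lines.
Row-major traversal misses (one per line touched): 44 * ceil(136 * 4 / 64) = 396
Column-major traversal misses (no reuse, every access misses): 44 * 136 = 5984
Ratio = 5984 / 396 = 15.11

15.11


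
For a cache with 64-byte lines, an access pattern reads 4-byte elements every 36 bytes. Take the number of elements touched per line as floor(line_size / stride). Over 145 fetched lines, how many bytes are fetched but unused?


Elements per line = floor(64 / 36) = 1
Bytes used per line = 1 * 4 = 4
Wasted per line = 64 - 4 = 60
Total wasted = 60 * 145 = 8700

8700


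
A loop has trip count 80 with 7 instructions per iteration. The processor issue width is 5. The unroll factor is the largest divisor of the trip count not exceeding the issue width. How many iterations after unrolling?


Largest divisor of 80 <= 5 is 5
New iterations = 80 / 5 = 16

16


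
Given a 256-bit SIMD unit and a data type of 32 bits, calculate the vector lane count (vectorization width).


Width = SIMD bits / data type bits
= 256 / 32 = 8

8


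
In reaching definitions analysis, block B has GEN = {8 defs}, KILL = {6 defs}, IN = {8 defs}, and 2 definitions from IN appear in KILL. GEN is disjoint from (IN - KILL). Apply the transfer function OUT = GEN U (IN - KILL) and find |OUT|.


IN - KILL: 8 - 2 = 6 surviving definitions
OUT = GEN + surviving = 8 + 6 = 14

14


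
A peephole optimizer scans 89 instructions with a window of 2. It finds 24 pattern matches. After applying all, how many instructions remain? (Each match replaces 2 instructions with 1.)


Each match removes 1 instructions.
Total removed = 24 * 1 = 24
Remaining = 89 - 24 = 65

65


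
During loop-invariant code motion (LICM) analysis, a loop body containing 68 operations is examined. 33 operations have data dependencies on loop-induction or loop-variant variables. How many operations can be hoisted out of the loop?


Invariant candidates = total - loop-dependent
= 68 - 33 = 35

35


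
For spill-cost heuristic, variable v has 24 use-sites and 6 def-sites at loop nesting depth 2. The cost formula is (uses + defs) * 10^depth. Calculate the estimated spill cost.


uses + defs = 24 + 6 = 30
10^2 = 100
Spill cost = 30 * 100 = 3000

3000


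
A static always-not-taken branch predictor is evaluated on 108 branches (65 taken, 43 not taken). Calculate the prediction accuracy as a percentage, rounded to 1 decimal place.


Predictor: always-not-taken
Correct predictions = 43
Accuracy = 43 / 108 * 100 = 39.8%

39.8


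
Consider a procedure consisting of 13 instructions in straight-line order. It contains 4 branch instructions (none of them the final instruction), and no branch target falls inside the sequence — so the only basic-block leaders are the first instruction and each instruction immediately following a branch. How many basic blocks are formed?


With no in-sequence branch targets, the leaders are the first instruction plus the instruction after each branch.
Number of basic blocks = branches + 1
= 4 + 1 = 5

5


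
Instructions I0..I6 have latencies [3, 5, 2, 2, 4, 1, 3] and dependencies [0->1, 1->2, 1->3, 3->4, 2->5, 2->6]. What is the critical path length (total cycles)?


Compute longest path through dependency graph: dist(Ik) = max over predecessors of dist + latency(Ik).
dist(I0) = latency 3 = 3
dist(I1) = dist(I0) + 5 = 3 + 5 = 8
dist(I2) = dist(I1) + 2 = 8 + 2 = 10
dist(I3) = dist(I1) + 2 = 8 + 2 = 10
dist(I4) = dist(I3) + 4 = 10 + 4 = 14
dist(I5) = dist(I2) + 1 = 10 + 1 = 11
dist(I6) = dist(I2) + 3 = 10 + 3 = 13
Critical path = max dist = 14

14


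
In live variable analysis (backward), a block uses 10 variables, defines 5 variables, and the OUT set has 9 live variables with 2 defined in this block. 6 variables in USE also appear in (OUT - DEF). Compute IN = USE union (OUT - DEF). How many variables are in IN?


OUT - DEF: 9 - 2 = 7
|IN| = |USE| + |OUT - DEF| - |USE ∩ (OUT - DEF)| = 10 + 7 - 6 = 11

11


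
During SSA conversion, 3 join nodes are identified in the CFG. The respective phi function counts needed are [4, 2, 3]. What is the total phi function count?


Total phi functions = sum of phi functions at each join node
= 4 + 2 + 3 = 9

9


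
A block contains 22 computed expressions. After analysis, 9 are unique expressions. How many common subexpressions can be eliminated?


CSE count = total expressions - unique expressions
= 22 - 9 = 13

13


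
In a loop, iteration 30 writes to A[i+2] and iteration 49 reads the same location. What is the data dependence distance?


Distance = read iteration - write iteration
= 49 - 30 = 19

19


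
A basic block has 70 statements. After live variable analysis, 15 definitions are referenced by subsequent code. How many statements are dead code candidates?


Dead code = total statements - live definitions
= 70 - 15 = 55

55


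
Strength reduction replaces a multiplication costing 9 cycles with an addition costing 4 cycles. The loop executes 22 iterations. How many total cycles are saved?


Per-iteration saving = 9 - 4 = 5
Total saved = 22 * 5 = 110

110


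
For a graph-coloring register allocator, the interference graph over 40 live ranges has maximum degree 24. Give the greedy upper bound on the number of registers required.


Greedy coloring never needs more than (max_degree + 1) colors: when coloring a vertex, at most max_degree neighbors are already colored.
Upper bound = 24 + 1 = 25

25


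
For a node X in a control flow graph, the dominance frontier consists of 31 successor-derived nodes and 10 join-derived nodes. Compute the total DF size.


DF(X) = direct successor contributions + join point contributions
= 31 + 10 = 41

41


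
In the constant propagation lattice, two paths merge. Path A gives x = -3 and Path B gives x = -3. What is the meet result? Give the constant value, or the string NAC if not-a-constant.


Meet operation: if both paths give the same constant, result is that constant; if they differ, result is NAC (not-a-constant).
Path A: -3, Path B: -3 -> equal
Result: constant -> -3

-3


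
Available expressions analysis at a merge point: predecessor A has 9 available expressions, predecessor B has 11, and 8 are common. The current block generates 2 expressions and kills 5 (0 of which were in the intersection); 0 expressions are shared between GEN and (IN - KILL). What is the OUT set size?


IN = intersection of predecessors = 8
IN - KILL = 8 - 0 = 8
|OUT| = |GEN| + |IN - KILL| - |GEN ∩ (IN - KILL)| = 2 + 8 - 0 = 10

10


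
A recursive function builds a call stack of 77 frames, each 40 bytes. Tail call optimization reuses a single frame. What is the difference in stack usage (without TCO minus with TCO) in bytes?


Without TCO: 77 * 40 = 3080 bytes
With TCO: reuse 1 frame = 40 bytes
Savings = 3080 - 40 = 3040

3040


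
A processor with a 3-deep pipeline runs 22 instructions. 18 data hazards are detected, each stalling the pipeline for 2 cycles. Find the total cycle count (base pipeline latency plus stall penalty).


Base cycles = 3 + 22 - 1 = 24
Total stalls = 18 * 2 = 36
Total = 24 + 36 = 60

60


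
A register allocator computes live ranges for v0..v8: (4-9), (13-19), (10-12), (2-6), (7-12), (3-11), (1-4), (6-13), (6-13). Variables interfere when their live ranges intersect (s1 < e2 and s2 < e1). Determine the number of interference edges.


Check all pairs for overlapping intervals.
Two intervals (s1,e1) and (s2,e2) overlap if s1 < e2 and s2 < e1.
v0 (4-9) vs v1..v8: overlaps v3, v4, v5, v7, v8 -> 5
v1 (13-19) vs v2..v8: overlaps none -> 0
v2 (10-12) vs v3..v8: overlaps v4, v5, v7, v8 -> 4
v3 (2-6) vs v4..v8: overlaps v5, v6 -> 2
v4 (7-12) vs v5..v8: overlaps v5, v7, v8 -> 3
v5 (3-11) vs v6..v8: overlaps v6, v7, v8 -> 3
v6 (1-4) vs v7..v8: overlaps none -> 0
v7 (6-13) vs v8: overlaps v8 -> 1
Total overlapping pairs = 5 + 0 + 4 + 2 + 3 + 3 + 0 + 1 = 18

18


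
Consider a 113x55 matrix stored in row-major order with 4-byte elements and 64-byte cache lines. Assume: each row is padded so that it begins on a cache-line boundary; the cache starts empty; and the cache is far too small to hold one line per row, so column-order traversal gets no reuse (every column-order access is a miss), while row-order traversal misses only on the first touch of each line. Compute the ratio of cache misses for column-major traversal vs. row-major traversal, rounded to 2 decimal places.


Each row occupies 55 * 4 = 220 bytes and starts on a line boundary, so it spans ceil(220 / 64) = 4 cache lines.
Row-major traversal misses (one per line touched): 113 * ceil(55 * 4 / 64) = 452
Column-major traversal misses (no reuse, every access misses): 113 * 55 = 6215
Ratio = 6215 / 452 = 13.75

13.75


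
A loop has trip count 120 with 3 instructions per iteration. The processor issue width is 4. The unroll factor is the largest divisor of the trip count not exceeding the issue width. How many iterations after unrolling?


Largest divisor of 120 <= 4 is 4
New iterations = 120 / 4 = 30

30


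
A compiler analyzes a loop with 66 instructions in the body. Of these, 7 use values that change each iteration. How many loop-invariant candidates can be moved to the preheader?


Invariant candidates = total - loop-dependent
= 66 - 7 = 59

59


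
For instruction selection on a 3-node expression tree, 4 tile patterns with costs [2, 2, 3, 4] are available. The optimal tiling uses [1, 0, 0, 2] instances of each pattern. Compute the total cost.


Total cost = sum(count_i * cost_i)
= 1*2 + 0*2 + 0*3 + 2*4
= 10

10


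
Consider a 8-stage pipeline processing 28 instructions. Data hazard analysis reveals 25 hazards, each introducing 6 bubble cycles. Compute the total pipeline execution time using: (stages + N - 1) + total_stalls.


Base cycles = 8 + 28 - 1 = 35
Total stalls = 25 * 6 = 150
Total = 35 + 150 = 185

185


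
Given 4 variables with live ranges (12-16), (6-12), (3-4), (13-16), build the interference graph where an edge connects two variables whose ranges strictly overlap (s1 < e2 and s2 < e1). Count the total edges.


Check all pairs for overlapping intervals.
Two intervals (s1,e1) and (s2,e2) overlap if s1 < e2 and s2 < e1.
v0 (12-16) vs v1..v3: overlaps v3 -> 1
v1 (6-12) vs v2..v3: overlaps none -> 0
v2 (3-4) vs v3: overlaps none -> 0
Total overlapping pairs = 1 + 0 + 0 = 1

1


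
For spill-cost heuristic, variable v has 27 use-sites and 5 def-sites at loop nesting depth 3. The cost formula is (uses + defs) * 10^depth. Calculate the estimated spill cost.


uses + defs = 27 + 5 = 32
10^3 = 1000
Spill cost = 32 * 1000 = 32000

32000


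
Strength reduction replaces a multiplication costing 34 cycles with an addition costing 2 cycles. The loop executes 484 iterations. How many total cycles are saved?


Per-iteration saving = 34 - 2 = 32
Total saved = 484 * 32 = 15488

15488


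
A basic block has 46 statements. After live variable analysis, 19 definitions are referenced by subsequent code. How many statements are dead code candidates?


Dead code = total statements - live definitions
= 46 - 19 = 27

27


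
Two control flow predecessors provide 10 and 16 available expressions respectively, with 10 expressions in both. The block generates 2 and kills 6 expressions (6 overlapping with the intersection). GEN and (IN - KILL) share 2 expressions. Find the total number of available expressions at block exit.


IN = intersection of predecessors = 10
IN - KILL = 10 - 6 = 4
|OUT| = |GEN| + |IN - KILL| - |GEN ∩ (IN - KILL)| = 2 + 4 - 2 = 4

4


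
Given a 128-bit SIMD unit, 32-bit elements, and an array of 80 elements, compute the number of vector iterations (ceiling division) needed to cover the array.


Width = 128 / 32 = 4 elements per vector op
Iterations = ceil(80 / 4) = 20

20


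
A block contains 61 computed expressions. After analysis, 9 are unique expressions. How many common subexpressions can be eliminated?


CSE count = total expressions - unique expressions
= 61 - 9 = 52

52


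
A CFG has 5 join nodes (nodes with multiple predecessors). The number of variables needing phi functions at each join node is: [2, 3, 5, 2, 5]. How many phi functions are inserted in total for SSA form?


Total phi functions = sum of phi functions at each join node
= 2 + 3 + 5 + 2 + 5 = 17

17


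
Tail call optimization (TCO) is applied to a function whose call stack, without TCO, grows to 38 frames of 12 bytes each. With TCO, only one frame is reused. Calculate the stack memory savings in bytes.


Without TCO: 38 * 12 = 456 bytes
With TCO: reuse 1 frame = 12 bytes
Savings = 456 - 12 = 444

444


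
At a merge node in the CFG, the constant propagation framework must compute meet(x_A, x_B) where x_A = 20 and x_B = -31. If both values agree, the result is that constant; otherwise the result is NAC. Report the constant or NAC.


Meet operation: if both paths give the same constant, result is that constant; if they differ, result is NAC (not-a-constant).
Path A: 20, Path B: -31 -> differ
Result: not-a-constant -> NAC

NAC


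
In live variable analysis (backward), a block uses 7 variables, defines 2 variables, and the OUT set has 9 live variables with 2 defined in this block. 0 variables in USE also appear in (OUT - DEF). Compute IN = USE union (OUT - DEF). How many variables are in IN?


OUT - DEF: 9 - 2 = 7
|IN| = |USE| + |OUT - DEF| - |USE ∩ (OUT - DEF)| = 7 + 7 - 0 = 14

14


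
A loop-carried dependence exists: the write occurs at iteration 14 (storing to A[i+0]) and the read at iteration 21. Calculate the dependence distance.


Distance = read iteration - write iteration
= 21 - 14 = 7

7


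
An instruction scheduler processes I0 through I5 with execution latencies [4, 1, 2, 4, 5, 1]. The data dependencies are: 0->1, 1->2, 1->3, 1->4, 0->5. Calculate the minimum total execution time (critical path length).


Compute longest path through dependency graph: dist(Ik) = max over predecessors of dist + latency(Ik).
dist(I0) = latency 4 = 4
dist(I1) = dist(I0) + 1 = 4 + 1 = 5
dist(I2) = dist(I1) + 2 = 5 + 2 = 7
dist(I3) = dist(I1) + 4 = 5 + 4 = 9
dist(I4) = dist(I1) + 5 = 5 + 5 = 10
dist(I5) = dist(I0) + 1 = 4 + 1 = 5
Critical path = max dist = 10

10


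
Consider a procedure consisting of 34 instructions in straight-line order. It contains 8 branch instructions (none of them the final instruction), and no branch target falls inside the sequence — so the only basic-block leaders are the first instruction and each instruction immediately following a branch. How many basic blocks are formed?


With no in-sequence branch targets, the leaders are the first instruction plus the instruction after each branch.
Number of basic blocks = branches + 1
= 8 + 1 = 9

9


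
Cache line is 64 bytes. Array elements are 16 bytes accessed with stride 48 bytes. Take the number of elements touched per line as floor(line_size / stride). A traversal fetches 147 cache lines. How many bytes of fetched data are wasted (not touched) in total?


Elements per line = floor(64 / 48) = 1
Bytes used per line = 1 * 16 = 16
Wasted per line = 64 - 16 = 48
Total wasted = 48 * 147 = 7056

7056


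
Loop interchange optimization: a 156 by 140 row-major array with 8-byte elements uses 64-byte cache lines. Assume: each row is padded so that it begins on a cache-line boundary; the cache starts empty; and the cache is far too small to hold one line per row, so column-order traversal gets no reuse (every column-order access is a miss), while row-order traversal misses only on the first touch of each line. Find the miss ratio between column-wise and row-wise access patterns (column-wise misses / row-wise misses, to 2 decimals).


Each row occupies 140 * 8 = 1120 bytes and starts on a line boundary, so it spans ceil(1120 / 64) = 18 cache lines.
Row-major traversal misses (one per line touched): 156 * ceil(140 * 8 / 64) = 2808
Column-major traversal misses (no reuse, every access misses): 156 * 140 = 21840
Ratio = 21840 / 2808 = 7.78

7.78


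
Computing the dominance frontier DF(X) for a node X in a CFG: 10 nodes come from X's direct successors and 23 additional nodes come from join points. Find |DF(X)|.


DF(X) = direct successor contributions + join point contributions
= 10 + 23 = 33

33


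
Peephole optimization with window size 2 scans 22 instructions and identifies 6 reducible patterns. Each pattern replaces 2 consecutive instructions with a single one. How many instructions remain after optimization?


Each match removes 1 instructions.
Total removed = 6 * 1 = 6
Remaining = 22 - 6 = 16

16


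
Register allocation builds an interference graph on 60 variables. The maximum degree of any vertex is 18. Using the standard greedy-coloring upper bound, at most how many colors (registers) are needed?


Greedy coloring never needs more than (max_degree + 1) colors: when coloring a vertex, at most max_degree neighbors are already colored.
Upper bound = 18 + 1 = 19

19


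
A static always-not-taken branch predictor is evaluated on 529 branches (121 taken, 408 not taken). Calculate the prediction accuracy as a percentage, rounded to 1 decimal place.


Predictor: always-not-taken
Correct predictions = 408
Accuracy = 408 / 529 * 100 = 77.1%

77.1


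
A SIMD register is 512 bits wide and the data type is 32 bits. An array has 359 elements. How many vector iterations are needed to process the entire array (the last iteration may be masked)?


Width = 512 / 32 = 16 elements per vector op
Iterations = ceil(359 / 16) = 23

23


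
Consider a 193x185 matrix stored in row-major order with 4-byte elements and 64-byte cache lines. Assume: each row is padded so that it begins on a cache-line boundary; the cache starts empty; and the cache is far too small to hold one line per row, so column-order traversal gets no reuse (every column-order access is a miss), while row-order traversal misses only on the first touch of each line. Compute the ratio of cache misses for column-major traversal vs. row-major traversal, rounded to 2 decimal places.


Each row occupies 185 * 4 = 740 bytes and starts on a line boundary, so it spans ceil(740 / 64) = 12 cache lines.
Row-major traversal misses (one per line touched): 193 * ceil(185 * 4 / 64) = 2316
Column-major traversal misses (no reuse, every access misses): 193 * 185 = 35705
Ratio = 35705 / 2316 = 15.42

15.42


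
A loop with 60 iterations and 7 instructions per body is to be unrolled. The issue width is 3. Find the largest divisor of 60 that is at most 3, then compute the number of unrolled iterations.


Largest divisor of 60 <= 3 is 3
New iterations = 60 / 3 = 20

20


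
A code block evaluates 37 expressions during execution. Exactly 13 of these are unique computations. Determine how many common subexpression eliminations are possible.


CSE count = total expressions - unique expressions
= 37 - 13 = 24

24


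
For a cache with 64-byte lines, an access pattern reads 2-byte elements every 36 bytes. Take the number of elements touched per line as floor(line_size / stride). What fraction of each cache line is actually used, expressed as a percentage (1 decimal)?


Elements per cache line = floor(64 / 36) = 1
Bytes used = 1 * 2 = 2
Utilization = 2 / 64 * 100 = 3.1%

3.1


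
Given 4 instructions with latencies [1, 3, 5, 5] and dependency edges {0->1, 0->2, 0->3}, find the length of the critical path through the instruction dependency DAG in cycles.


Compute longest path through dependency graph: dist(Ik) = max over predecessors of dist + latency(Ik).
dist(I0) = latency 1 = 1
dist(I1) = dist(I0) + 3 = 1 + 3 = 4
dist(I2) = dist(I0) + 5 = 1 + 5 = 6
dist(I3) = dist(I0) + 5 = 1 + 5 = 6
Critical path = max dist = 6

6


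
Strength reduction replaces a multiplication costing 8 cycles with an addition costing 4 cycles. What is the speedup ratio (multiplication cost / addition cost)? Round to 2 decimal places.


Ratio = mult_cost / add_cost = 8 / 4 = 2.0

2.0


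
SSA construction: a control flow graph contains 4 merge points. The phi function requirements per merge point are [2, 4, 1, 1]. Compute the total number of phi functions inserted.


Total phi functions = sum of phi functions at each join node
= 2 + 4 + 1 + 1 = 8

8


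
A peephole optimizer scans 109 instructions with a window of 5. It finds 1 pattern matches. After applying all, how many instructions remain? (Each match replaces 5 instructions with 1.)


Each match removes 4 instructions.
Total removed = 1 * 4 = 4
Remaining = 109 - 4 = 105

105


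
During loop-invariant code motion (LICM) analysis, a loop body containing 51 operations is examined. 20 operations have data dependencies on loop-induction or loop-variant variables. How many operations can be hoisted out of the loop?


Invariant candidates = total - loop-dependent
= 51 - 20 = 31

31


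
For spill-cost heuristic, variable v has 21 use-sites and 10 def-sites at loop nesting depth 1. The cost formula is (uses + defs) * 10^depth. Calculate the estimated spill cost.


uses + defs = 21 + 10 = 31
10^1 = 10
Spill cost = 31 * 10 = 310

310


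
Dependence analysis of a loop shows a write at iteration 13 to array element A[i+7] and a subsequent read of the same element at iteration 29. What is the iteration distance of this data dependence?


Distance = read iteration - write iteration
= 29 - 13 = 16

16


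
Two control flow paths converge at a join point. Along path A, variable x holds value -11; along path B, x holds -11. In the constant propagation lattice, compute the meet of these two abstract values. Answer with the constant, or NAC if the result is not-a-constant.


Meet operation: if both paths give the same constant, result is that constant; if they differ, result is NAC (not-a-constant).
Path A: -11, Path B: -11 -> equal
Result: constant -> -11

-11


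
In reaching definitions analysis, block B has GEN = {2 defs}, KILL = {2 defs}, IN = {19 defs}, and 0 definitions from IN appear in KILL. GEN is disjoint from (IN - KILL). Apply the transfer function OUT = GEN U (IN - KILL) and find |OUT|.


IN - KILL: 19 - 0 = 19 surviving definitions
OUT = GEN + surviving = 2 + 19 = 21

21


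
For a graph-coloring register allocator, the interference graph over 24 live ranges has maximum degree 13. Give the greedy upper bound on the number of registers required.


Greedy coloring never needs more than (max_degree + 1) colors: when coloring a vertex, at most max_degree neighbors are already colored.
Upper bound = 13 + 1 = 14

14


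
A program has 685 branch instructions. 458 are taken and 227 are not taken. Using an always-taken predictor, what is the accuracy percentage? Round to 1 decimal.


Predictor: always-taken
Correct predictions = 458
Accuracy = 458 / 685 * 100 = 66.9%

66.9


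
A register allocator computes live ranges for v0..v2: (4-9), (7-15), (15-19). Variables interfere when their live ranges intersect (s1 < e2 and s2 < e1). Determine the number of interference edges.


Check all pairs for overlapping intervals.
Two intervals (s1,e1) and (s2,e2) overlap if s1 < e2 and s2 < e1.
v0 (4-9) vs v1..v2: overlaps v1 -> 1
v1 (7-15) vs v2: overlaps none -> 0
Total overlapping pairs = 1 + 0 = 1

1


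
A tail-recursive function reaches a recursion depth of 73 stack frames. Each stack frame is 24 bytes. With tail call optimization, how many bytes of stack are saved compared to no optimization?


Without TCO: 73 * 24 = 1752 bytes
With TCO: reuse 1 frame = 24 bytes
Savings = 1752 - 24 = 1728

1728


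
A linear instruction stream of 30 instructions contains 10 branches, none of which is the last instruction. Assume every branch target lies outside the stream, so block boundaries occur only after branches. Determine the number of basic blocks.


With no in-sequence branch targets, the leaders are the first instruction plus the instruction after each branch.
Number of basic blocks = branches + 1
= 10 + 1 = 11

11
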